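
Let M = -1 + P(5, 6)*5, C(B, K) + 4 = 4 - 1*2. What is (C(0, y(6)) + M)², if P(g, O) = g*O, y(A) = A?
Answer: 21609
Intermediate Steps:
P(g, O) = O*g
C(B, K) = -2 (C(B, K) = -4 + (4 - 1*2) = -4 + (4 - 2) = -4 + 2 = -2)
M = 149 (M = -1 + (6*5)*5 = -1 + 30*5 = -1 + 150 = 149)
(C(0, y(6)) + M)² = (-2 + 149)² = 147² = 21609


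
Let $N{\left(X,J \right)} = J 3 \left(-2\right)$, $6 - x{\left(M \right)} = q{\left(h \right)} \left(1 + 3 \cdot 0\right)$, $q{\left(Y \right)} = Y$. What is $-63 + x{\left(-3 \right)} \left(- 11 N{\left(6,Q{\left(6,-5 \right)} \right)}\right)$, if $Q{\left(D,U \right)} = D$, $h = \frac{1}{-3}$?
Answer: $2445$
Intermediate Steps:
$h = - \frac{1}{3} \approx -0.33333$
$x{\left(M \right)} = \frac{19}{3}$ ($x{\left(M \right)} = 6 - - \frac{1 + 3 \cdot 0}{3} = 6 - - \frac{1 + 0}{3} = 6 - \left(- \frac{1}{3}\right) 1 = 6 - - \frac{1}{3} = 6 + \frac{1}{3} = \frac{19}{3}$)
$N{\left(X,J \right)} = - 6 J$ ($N{\left(X,J \right)} = 3 J \left(-2\right) = - 6 J$)
$-63 + x{\left(-3 \right)} \left(- 11 N{\left(6,Q{\left(6,-5 \right)} \right)}\right) = -63 + \frac{19 \left(- 11 \left(\left(-6\right) 6\right)\right)}{3} = -63 + \frac{19 \left(\left(-11\right) \left(-36\right)\right)}{3} = -63 + \frac{19}{3} \cdot 396 = -63 + 2508 = 2445$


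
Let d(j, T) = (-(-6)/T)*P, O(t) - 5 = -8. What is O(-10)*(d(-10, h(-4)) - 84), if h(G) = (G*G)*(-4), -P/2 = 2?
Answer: 2007/8 ≈ 250.88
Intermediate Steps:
P = -4 (P = -2*2 = -4)
O(t) = -3 (O(t) = 5 - 8 = -3)
h(G) = -4*G² (h(G) = G²*(-4) = -4*G²)
d(j, T) = -24/T (d(j, T) = -(-6)/T*(-4) = (6/T)*(-4) = -24/T)
O(-10)*(d(-10, h(-4)) - 84) = -3*(-24/((-4*(-4)²)) - 84) = -3*(-24/((-4*16)) - 84) = -3*(-24/(-64) - 84) = -3*(-24*(-1/64) - 84) = -3*(3/8 - 84) = -3*(-669/8) = 2007/8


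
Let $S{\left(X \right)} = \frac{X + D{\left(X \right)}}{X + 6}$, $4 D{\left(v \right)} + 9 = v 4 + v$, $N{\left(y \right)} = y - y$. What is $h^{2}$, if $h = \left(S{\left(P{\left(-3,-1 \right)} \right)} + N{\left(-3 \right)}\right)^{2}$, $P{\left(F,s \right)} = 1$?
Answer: $0$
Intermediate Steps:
$N{\left(y \right)} = 0$
$D{\left(v \right)} = - \frac{9}{4} + \frac{5 v}{4}$ ($D{\left(v \right)} = - \frac{9}{4} + \frac{v 4 + v}{4} = - \frac{9}{4} + \frac{4 v + v}{4} = - \frac{9}{4} + \frac{5 v}{4}$)
$S{\left(X \right)} = \frac{- \frac{9}{4} + \frac{9 X}{4}}{6 + X}$ ($S{\left(X \right)} = \frac{X + \left(- \frac{9}{4} + \frac{5 X}{4}\right)}{X + 6} = \frac{- \frac{9}{4} + \frac{9 X}{4}}{6 + X}$)
$h = 0$ ($h = \left(\frac{9 \left(-1 + 1\right)}{4 \left(6 + 1\right)} + 0\right)^{2} = \left(\frac{9}{4} \cdot \frac{1}{7} \cdot 0 + 0\right)^{2} = \left(0 + 0\right)^{2} = 0^{2} = 0$)
$h^{2} = 0^{2} = 0$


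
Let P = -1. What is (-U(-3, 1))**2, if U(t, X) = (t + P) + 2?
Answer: 4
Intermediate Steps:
U(t, X) = 1 + t (U(t, X) = (t - 1) + 2 = (-1 + t) + 2 = 1 + t)
(-U(-3, 1))**2 = (-(1 - 3))**2 = (-1*(-2))**2 = 2**2 = 4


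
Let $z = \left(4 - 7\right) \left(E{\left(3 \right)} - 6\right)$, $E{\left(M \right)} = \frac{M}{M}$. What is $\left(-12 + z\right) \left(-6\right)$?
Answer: $-18$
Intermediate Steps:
$E{\left(M \right)} = 1$
$z = 15$ ($z = \left(4 - 7\right) \left(1 - 6\right) = \left(-3\right) \left(-5\right) = 15$)
$\left(-12 + z\right) \left(-6\right) = \left(-12 + 15\right) \left(-6\right) = 3 \left(-6\right) = -18$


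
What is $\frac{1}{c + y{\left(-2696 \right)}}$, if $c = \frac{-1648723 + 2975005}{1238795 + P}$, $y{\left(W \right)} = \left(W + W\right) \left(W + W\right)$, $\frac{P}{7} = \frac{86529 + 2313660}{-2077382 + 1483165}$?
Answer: $\frac{368048123596}{10700507875310231341} \approx 3.4395 \cdot 10^{-8}$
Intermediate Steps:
$P = - \frac{16801323}{594217}$ ($P = 7 \frac{86529 + 2313660}{-2077382 + 1483165} = 7 \frac{2400189}{-594217} = 7 \cdot 2400189 \left(- \frac{1}{594217}\right) = 7 \left(- \frac{2400189}{594217}\right) = - \frac{16801323}{594217} \approx -28.275$)
$y{\left(W \right)} = 4 W^{2}$ ($y{\left(W \right)} = 2 W 2 W = 4 W^{2}$)
$c = \frac{394049655597}{368048123596}$ ($c = \frac{-1648723 + 2975005}{1238795 - \frac{16801323}{594217}} = \frac{1326282}{\frac{736096247192}{594217}} = 1326282 \cdot \frac{594217}{736096247192} = \frac{394049655597}{368048123596} \approx 1.0706$)
$\frac{1}{c + y{\left(-2696 \right)}} = \frac{1}{\frac{394049655597}{368048123596} + 4 \left(-2696\right)^{2}} = \frac{1}{\frac{394049655597}{368048123596} + 4 \cdot 7268416} = \frac{1}{\frac{394049655597}{368048123596} + 29073664} = \frac{1}{\frac{10700507875310231341}{368048123596}} = \frac{368048123596}{10700507875310231341}$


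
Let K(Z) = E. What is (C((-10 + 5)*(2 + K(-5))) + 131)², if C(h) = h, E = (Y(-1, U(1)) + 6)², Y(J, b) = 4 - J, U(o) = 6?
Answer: 234256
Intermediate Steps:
E = 121 (E = ((4 - 1*(-1)) + 6)² = ((4 + 1) + 6)² = (5 + 6)² = 11² = 121)
K(Z) = 121
(C((-10 + 5)*(2 + K(-5))) + 131)² = ((-10 + 5)*(2 + 121) + 131)² = (-5*123 + 131)² = (-615 + 131)² = (-484)² = 234256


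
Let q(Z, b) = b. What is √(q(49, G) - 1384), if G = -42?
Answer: I*√1426 ≈ 37.762*I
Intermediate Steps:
√(q(49, G) - 1384) = √(-42 - 1384) = √(-1426) = I*√1426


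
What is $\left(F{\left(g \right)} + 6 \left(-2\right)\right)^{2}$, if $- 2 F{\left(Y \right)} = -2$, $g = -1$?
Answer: $121$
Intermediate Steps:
$F{\left(Y \right)} = 1$ ($F{\left(Y \right)} = \left(- \frac{1}{2}\right) \left(-2\right) = 1$)
$\left(F{\left(g \right)} + 6 \left(-2\right)\right)^{2} = \left(1 + 6 \left(-2\right)\right)^{2} = \left(1 - 12\right)^{2} = \left(-11\right)^{2} = 121$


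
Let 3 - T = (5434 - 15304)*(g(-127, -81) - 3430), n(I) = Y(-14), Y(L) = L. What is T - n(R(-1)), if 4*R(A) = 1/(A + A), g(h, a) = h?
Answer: -35107573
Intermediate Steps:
R(A) = 1/(8*A) (R(A) = 1/(4*(A + A)) = 1/(4*((2*A))) = (1/(2*A))/4 = 1/(8*A))
n(I) = -14
T = -35107587 (T = 3 - (5434 - 15304)*(-127 - 3430) = 3 - (-9870)*(-3557) = 3 - 1*35107590 = 3 - 35107590 = -35107587)
T - n(R(-1)) = -35107587 - 1*(-14) = -35107587 + 14 = -35107573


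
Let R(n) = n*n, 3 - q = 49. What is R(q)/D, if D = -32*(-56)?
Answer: 529/448 ≈ 1.1808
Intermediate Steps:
q = -46 (q = 3 - 1*49 = 3 - 49 = -46)
R(n) = n²
D = 1792
R(q)/D = (-46)²/1792 = 2116*(1/1792) = 529/448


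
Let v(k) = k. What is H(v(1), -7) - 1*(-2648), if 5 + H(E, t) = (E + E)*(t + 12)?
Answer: 2653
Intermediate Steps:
H(E, t) = -5 + 2*E*(12 + t) (H(E, t) = -5 + (E + E)*(t + 12) = -5 + (2*E)*(12 + t) = -5 + 2*E*(12 + t))
H(v(1), -7) - 1*(-2648) = (-5 + 24*1 + 2*1*(-7)) - 1*(-2648) = (-5 + 24 - 14) + 2648 = 5 + 2648 = 2653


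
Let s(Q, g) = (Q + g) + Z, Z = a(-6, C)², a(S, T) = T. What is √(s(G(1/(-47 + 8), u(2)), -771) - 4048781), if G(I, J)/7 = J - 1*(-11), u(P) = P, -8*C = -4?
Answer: I*√16197843/2 ≈ 2012.3*I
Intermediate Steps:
C = ½ (C = -⅛*(-4) = ½ ≈ 0.50000)
G(I, J) = 77 + 7*J (G(I, J) = 7*(J - 1*(-11)) = 7*(J + 11) = 7*(11 + J) = 77 + 7*J)
Z = ¼ (Z = (½)² = ¼ ≈ 0.25000)
s(Q, g) = ¼ + Q + g (s(Q, g) = (Q + g) + ¼ = ¼ + Q + g)
√(s(G(1/(-47 + 8), u(2)), -771) - 4048781) = √((¼ + (77 + 7*2) - 771) - 4048781) = √((¼ + (77 + 14) - 771) - 4048781) = √((¼ + 91 - 771) - 4048781) = √(-2719/4 - 4048781) = √(-16197843/4) = I*√16197843/2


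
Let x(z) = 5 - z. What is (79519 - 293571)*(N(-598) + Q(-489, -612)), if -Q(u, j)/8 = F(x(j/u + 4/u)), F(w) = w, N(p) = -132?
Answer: 16962336688/489 ≈ 3.4688e+7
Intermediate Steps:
Q(u, j) = -40 + 32/u + 8*j/u (Q(u, j) = -8*(5 - (j/u + 4/u)) = -8*(5 - (4/u + j/u)) = -8*(5 + (-4/u - j/u)) = -8*(5 - 4/u - j/u) = -40 + 32/u + 8*j/u)
(79519 - 293571)*(N(-598) + Q(-489, -612)) = (79519 - 293571)*(-132 + 8*(4 - 612 - 5*(-489))/(-489)) = -214052*(-132 + 8*(-1/489)*(4 - 612 + 2445)) = -214052*(-132 + 8*(-1/489)*1837) = -214052*(-132 - 14696/489) = -214052*(-79244/489) = 16962336688/489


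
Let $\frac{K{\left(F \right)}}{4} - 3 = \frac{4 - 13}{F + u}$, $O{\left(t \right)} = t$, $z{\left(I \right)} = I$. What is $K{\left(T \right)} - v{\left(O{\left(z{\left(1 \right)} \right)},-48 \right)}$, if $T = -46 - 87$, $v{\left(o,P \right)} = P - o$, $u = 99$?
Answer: $\frac{1055}{17} \approx 62.059$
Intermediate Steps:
$T = -133$ ($T = -46 - 87 = -133$)
$K{\left(F \right)} = 12 - \frac{36}{99 + F}$ ($K{\left(F \right)} = 12 + 4 \frac{4 - 13}{F + 99} = 12 + 4 \left(- \frac{9}{99 + F}\right) = 12 - \frac{36}{99 + F}$)
$K{\left(T \right)} - v{\left(O{\left(z{\left(1 \right)} \right)},-48 \right)} = \frac{12 \left(96 - 133\right)}{99 - 133} - \left(-48 - 1\right) = 12 \frac{1}{-34} \left(-37\right) - \left(-48 - 1\right) = 12 \left(- \frac{1}{34}\right) \left(-37\right) - -49 = \frac{222}{17} + 49 = \frac{1055}{17}$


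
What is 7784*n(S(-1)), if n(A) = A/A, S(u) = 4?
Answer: 7784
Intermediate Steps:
n(A) = 1
7784*n(S(-1)) = 7784*1 = 7784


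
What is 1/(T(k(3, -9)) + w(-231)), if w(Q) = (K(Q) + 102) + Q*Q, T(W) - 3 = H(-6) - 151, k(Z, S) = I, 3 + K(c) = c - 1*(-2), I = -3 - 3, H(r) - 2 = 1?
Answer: 1/53086 ≈ 1.8837e-5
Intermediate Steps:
H(r) = 3 (H(r) = 2 + 1 = 3)
I = -6
K(c) = -1 + c (K(c) = -3 + (c - 1*(-2)) = -3 + (c + 2) = -3 + (2 + c) = -1 + c)
k(Z, S) = -6
T(W) = -145 (T(W) = 3 + (3 - 151) = 3 - 148 = -145)
w(Q) = 101 + Q + Q**2 (w(Q) = ((-1 + Q) + 102) + Q*Q = (101 + Q) + Q**2 = 101 + Q + Q**2)
1/(T(k(3, -9)) + w(-231)) = 1/(-145 + (101 - 231 + (-231)**2)) = 1/(-145 + (101 - 231 + 53361)) = 1/(-145 + 53231) = 1/53086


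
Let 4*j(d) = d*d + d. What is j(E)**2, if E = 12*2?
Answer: 22500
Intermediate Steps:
E = 24
j(d) = d/4 + d**2/4 (j(d) = (d*d + d)/4 = (d**2 + d)/4 = (d + d**2)/4 = d/4 + d**2/4)
j(E)**2 = ((1/4)*24*(1 + 24))**2 = ((1/4)*24*25)**2 = 150**2 = 22500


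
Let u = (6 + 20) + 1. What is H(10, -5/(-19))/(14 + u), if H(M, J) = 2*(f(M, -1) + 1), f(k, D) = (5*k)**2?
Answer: 122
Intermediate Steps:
f(k, D) = 25*k**2
u = 27 (u = 26 + 1 = 27)
H(M, J) = 2 + 50*M**2 (H(M, J) = 2*(25*M**2 + 1) = 2*(1 + 25*M**2) = 2 + 50*M**2)
H(10, -5/(-19))/(14 + u) = (2 + 50*10**2)/(14 + 27) = (2 + 50*100)/41 = (2 + 5000)/41 = (1/41)*5002 = 122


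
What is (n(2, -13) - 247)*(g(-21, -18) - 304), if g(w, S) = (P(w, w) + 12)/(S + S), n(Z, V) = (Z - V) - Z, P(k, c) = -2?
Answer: 71201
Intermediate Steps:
n(Z, V) = -V
g(w, S) = 5/S (g(w, S) = (-2 + 12)/(S + S) = 10/((2*S)) = 10*(1/(2*S)) = 5/S)
(n(2, -13) - 247)*(g(-21, -18) - 304) = (-1*(-13) - 247)*(5/(-18) - 304) = (13 - 247)*(5*(-1/18) - 304) = -234*(-5/18 - 304) = -234*(-5477/18) = 71201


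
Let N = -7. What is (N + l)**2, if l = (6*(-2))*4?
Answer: 3025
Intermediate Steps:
l = -48 (l = -12*4 = -48)
(N + l)**2 = (-7 - 48)**2 = (-55)**2 = 3025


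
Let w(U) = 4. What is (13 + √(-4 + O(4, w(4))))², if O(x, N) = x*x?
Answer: 181 + 52*√3 ≈ 271.07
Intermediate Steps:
O(x, N) = x²
(13 + √(-4 + O(4, w(4))))² = (13 + √(-4 + 4²))² = (13 + √(-4 + 16))² = (13 + √12)² = (13 + 2*√3)²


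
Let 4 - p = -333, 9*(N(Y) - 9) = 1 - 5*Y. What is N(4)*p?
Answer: 20894/9 ≈ 2321.6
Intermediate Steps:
N(Y) = 82/9 - 5*Y/9 (N(Y) = 9 + (1 - 5*Y)/9 = 9 + (1/9 - 5*Y/9) = 82/9 - 5*Y/9)
p = 337 (p = 4 - 1*(-333) = 4 + 333 = 337)
N(4)*p = (82/9 - 5/9*4)*337 = (82/9 - 20/9)*337 = (62/9)*337 = 20894/9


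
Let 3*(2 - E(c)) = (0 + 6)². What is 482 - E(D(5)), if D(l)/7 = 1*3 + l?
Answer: 492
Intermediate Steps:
D(l) = 21 + 7*l (D(l) = 7*(1*3 + l) = 7*(3 + l) = 21 + 7*l)
E(c) = -10 (E(c) = 2 - (0 + 6)²/3 = 2 - ⅓*6² = 2 - ⅓*36 = 2 - 12 = -10)
482 - E(D(5)) = 482 - 1*(-10) = 482 + 10 = 492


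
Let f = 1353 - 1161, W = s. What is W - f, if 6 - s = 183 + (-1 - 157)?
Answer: -211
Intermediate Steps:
s = -19 (s = 6 - (183 + (-1 - 157)) = 6 - (183 - 158) = 6 - 1*25 = 6 - 25 = -19)
W = -19
f = 192
W - f = -19 - 1*192 = -19 - 192 = -211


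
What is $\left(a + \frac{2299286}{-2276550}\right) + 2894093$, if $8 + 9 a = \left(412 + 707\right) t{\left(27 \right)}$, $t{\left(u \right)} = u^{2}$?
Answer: $\frac{1132481218619}{379425} \approx 2.9847 \cdot 10^{6}$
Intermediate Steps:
$a = \frac{815743}{9}$ ($a = - \frac{8}{9} + \frac{\left(412 + 707\right) 27^{2}}{9} = - \frac{8}{9} + \frac{1119 \cdot 729}{9} = - \frac{8}{9} + \frac{1}{9} \cdot 815751 = - \frac{8}{9} + 90639 = \frac{815743}{9} \approx 90638.0$)
$\left(a + \frac{2299286}{-2276550}\right) + 2894093 = \left(\frac{815743}{9} + \frac{2299286}{-2276550}\right) + 2894093 = \left(\frac{815743}{9} + 2299286 \left(- \frac{1}{2276550}\right)\right) + 2894093 = \left(\frac{815743}{9} - \frac{1149643}{1138275}\right) + 2894093 = \frac{34389982094}{379425} + 2894093 = \frac{1132481218619}{379425}$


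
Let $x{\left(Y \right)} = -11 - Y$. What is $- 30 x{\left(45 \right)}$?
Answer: $1680$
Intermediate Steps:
$- 30 x{\left(45 \right)} = - 30 \left(-11 - 45\right) = \left(-30\right) \left(-56\right) = 1680$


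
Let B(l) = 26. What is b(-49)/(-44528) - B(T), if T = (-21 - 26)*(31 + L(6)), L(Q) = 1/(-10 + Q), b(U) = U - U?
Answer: -26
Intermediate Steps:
b(U) = 0
T = -5781/4 (T = (-21 - 26)*(31 + 1/(-10 + 6)) = -47*(31 + 1/(-4)) = -47*(31 - ¼) = -47*123/4 = -5781/4 ≈ -1445.3)
b(-49)/(-44528) - B(T) = 0/(-44528) - 1*26 = 0*(-1/44528) - 26 = 0 - 26 = -26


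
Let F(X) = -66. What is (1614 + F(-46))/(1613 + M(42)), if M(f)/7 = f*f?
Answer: 1548/13961 ≈ 0.11088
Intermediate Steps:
M(f) = 7*f**2 (M(f) = 7*(f*f) = 7*f**2)
(1614 + F(-46))/(1613 + M(42)) = (1614 - 66)/(1613 + 7*42**2) = 1548/(1613 + 7*1764) = 1548/(1613 + 12348) = 1548/13961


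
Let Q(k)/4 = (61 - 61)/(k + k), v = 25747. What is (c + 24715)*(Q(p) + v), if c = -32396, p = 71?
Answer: -197762707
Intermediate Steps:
Q(k) = 0 (Q(k) = 4*((61 - 61)/(k + k)) = 4*(0/((2*k))) = 4*(0*(1/(2*k))) = 4*0 = 0)
(c + 24715)*(Q(p) + v) = (-32396 + 24715)*(0 + 25747) = -7681*25747 = -197762707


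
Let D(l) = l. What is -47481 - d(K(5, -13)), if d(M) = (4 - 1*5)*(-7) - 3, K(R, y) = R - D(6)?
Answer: -47485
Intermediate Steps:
K(R, y) = -6 + R (K(R, y) = R - 1*6 = R - 6 = -6 + R)
d(M) = 4 (d(M) = (4 - 5)*(-7) - 3 = -1*(-7) - 3 = 7 - 3 = 4)
-47481 - d(K(5, -13)) = -47481 - 1*4 = -47481 - 4 = -47485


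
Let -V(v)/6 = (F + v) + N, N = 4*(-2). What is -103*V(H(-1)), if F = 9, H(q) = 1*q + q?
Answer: -618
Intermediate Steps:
H(q) = 2*q (H(q) = q + q = 2*q)
N = -8
V(v) = -6 - 6*v (V(v) = -6*((9 + v) - 8) = -6*(1 + v) = -6 - 6*v)
-103*V(H(-1)) = -103*(-6 - 12*(-1)) = -103*(-6 - 6*(-2)) = -103*(-6 + 12) = -103*6 = -618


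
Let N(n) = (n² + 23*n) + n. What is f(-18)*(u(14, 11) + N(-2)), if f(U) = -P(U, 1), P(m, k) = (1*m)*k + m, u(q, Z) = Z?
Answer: -1188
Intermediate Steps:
N(n) = n² + 24*n
P(m, k) = m + k*m (P(m, k) = m*k + m = k*m + m = m + k*m)
f(U) = -2*U (f(U) = -U*(1 + 1) = -U*2 = -2*U)
f(-18)*(u(14, 11) + N(-2)) = (-2*(-18))*(11 - 2*(24 - 2)) = 36*(11 - 2*22) = 36*(11 - 44) = 36*(-33) = -1188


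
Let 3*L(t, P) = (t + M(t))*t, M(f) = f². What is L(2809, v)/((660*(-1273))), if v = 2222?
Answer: -2217225161/252054 ≈ -8796.6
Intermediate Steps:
L(t, P) = t*(t + t²)/3 (L(t, P) = ((t + t²)*t)/3 = (t*(t + t²))/3 = t*(t + t²)/3)
L(2809, v)/((660*(-1273))) = ((⅓)*2809²*(1 + 2809))/((660*(-1273))) = ((⅓)*7890481*2810)/(-840180) = (22172251610/3)*(-1/840180) = -2217225161/252054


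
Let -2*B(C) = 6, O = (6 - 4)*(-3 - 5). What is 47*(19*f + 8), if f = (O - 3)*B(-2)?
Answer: 51277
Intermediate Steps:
O = -16 (O = 2*(-8) = -16)
B(C) = -3 (B(C) = -½*6 = -3)
f = 57 (f = (-16 - 3)*(-3) = -19*(-3) = 57)
47*(19*f + 8) = 47*(19*57 + 8) = 47*(1083 + 8) = 47*1091 = 51277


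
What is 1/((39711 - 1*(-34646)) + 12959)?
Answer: 1/87316 ≈ 1.1453e-5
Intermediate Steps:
1/((39711 - 1*(-34646)) + 12959) = 1/((39711 + 34646) + 12959) = 1/(74357 + 12959) = 1/87316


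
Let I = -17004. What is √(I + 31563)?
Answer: √14559 ≈ 120.66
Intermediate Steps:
√(I + 31563) = √(-17004 + 31563) = √14559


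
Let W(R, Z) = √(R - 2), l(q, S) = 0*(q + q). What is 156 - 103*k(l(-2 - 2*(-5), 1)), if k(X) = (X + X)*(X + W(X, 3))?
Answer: 156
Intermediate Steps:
l(q, S) = 0 (l(q, S) = 0*(2*q) = 0)
W(R, Z) = √(-2 + R)
k(X) = 2*X*(X + √(-2 + X)) (k(X) = (X + X)*(X + √(-2 + X)) = (2*X)*(X + √(-2 + X)) = 2*X*(X + √(-2 + X)))
156 - 103*k(l(-2 - 2*(-5), 1)) = 156 - 206*0*(0 + √(-2 + 0)) = 156 - 206*0*(0 + √(-2)) = 156 - 206*0*(0 + I*√2) = 156 - 206*0*I*√2 = 156 - 103*0 = 156 + 0 = 156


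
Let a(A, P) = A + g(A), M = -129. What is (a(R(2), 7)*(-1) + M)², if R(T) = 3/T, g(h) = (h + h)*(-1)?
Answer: 65025/4 ≈ 16256.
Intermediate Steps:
g(h) = -2*h (g(h) = (2*h)*(-1) = -2*h)
a(A, P) = -A (a(A, P) = A - 2*A = -A)
(a(R(2), 7)*(-1) + M)² = (-3/2*(-1) - 129)² = (3/2 - 129)² = (-255/2)² = 65025/4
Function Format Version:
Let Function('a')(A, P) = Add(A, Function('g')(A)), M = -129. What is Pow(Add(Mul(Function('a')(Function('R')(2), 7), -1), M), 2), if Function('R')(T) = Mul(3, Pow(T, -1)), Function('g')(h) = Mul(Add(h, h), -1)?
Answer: Rational(65025, 4) ≈ 16256.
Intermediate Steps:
Function('g')(h) = Mul(-2, h) (Function('g')(h) = Mul(Mul(2, h), -1) = Mul(-2, h))
Function('a')(A, P) = Mul(-1, A) (Function('a')(A, P) = Add(A, Mul(-2, A)) = Mul(-1, A))
Pow(Add(Mul(Function('a')(Function('R')(2), 7), -1), M), 2) = Pow(Add(Mul(Mul(-1, Mul(3, Pow(2, -1))), -1), -129), 2) = Pow(Add(Mul(Mul(-1, Mul(3, Rational(1, 2))), -1), -129), 2) = Pow(Add(Mul(Mul(-1, Rational(3, 2)), -1), -129), 2) = Pow(Add(Mul(Rational(-3, 2), -1), -129), 2) = Pow(Add(Rational(3, 2), -129), 2) = Pow(Rational(-255, 2), 2) = Rational(65025, 4)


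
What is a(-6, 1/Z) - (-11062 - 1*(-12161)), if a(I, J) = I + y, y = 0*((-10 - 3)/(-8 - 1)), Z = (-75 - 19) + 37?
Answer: -1105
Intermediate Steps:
Z = -57 (Z = -94 + 37 = -57)
y = 0 (y = 0*(-13/(-9)) = 0*(-13*(-⅑)) = 0*(13/9) = 0)
a(I, J) = I (a(I, J) = I + 0 = I)
a(-6, 1/Z) - (-11062 - 1*(-12161)) = -6 - (-11062 - 1*(-12161)) = -6 - (-11062 + 12161) = -6 - 1*1099 = -6 - 1099 = -1105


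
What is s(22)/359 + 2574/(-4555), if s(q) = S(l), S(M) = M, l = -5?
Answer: -946841/1635245 ≈ -0.57902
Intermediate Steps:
s(q) = -5
s(22)/359 + 2574/(-4555) = -5/359 + 2574/(-4555) = -5*1/359 + 2574*(-1/4555) = -5/359 - 2574/4555 = -946841/1635245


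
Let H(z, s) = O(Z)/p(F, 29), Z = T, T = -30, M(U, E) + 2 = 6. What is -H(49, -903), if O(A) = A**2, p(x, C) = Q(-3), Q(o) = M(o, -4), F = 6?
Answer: -225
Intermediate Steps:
M(U, E) = 4 (M(U, E) = -2 + 6 = 4)
Q(o) = 4
Z = -30
p(x, C) = 4
H(z, s) = 225 (H(z, s) = (-30)**2/4 = 900*(1/4) = 225)
-H(49, -903) = -1*225 = -225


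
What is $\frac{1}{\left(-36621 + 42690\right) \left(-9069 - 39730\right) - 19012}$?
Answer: $- \frac{1}{296180143} \approx -3.3763 \cdot 10^{-9}$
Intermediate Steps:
$\frac{1}{\left(-36621 + 42690\right) \left(-9069 - 39730\right) - 19012} = \frac{1}{6069 \left(-48799\right) - 19012} = \frac{1}{-296161131 - 19012} = \frac{1}{-296180143} = - \frac{1}{296180143}$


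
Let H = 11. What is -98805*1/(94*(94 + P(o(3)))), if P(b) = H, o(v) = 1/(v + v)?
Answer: -941/94 ≈ -10.011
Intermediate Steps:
o(v) = 1/(2*v)
P(b) = 11
-98805*1/(94*(94 + P(o(3)))) = -98805*1/(94*(94 + 11)) = -98805/(105*94) = -98805/9870 = -98805*1/9870 = -941/94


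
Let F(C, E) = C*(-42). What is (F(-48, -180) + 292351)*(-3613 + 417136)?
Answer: 121727524941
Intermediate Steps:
F(C, E) = -42*C
(F(-48, -180) + 292351)*(-3613 + 417136) = (-42*(-48) + 292351)*(-3613 + 417136) = (2016 + 292351)*413523 = 294367*413523 = 121727524941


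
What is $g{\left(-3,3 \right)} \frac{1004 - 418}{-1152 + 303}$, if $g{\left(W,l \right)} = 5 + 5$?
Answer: $- \frac{5860}{849} \approx -6.9022$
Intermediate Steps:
$g{\left(W,l \right)} = 10$
$g{\left(-3,3 \right)} \frac{1004 - 418}{-1152 + 303} = 10 \frac{1004 - 418}{-1152 + 303} = 10 \frac{586}{-849} = 10 \cdot 586 \left(- \frac{1}{849}\right) = 10 \left(- \frac{586}{849}\right) = - \frac{5860}{849}$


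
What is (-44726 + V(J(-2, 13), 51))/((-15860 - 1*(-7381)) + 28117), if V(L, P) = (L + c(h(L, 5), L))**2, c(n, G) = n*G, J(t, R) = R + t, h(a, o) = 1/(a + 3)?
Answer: -8739071/3849048 ≈ -2.2705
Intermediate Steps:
h(a, o) = 1/(3 + a)
c(n, G) = G*n
V(L, P) = (L + L/(3 + L))**2
(-44726 + V(J(-2, 13), 51))/((-15860 - 1*(-7381)) + 28117) = (-44726 + ((13 - 2) + (13 - 2)/(3 + (13 - 2)))**2)/((-15860 - 1*(-7381)) + 28117) = (-44726 + (11 + 11/(3 + 11))**2)/((-15860 + 7381) + 28117) = (-44726 + (11 + 11/14)**2)/(-8479 + 28117) = (-44726 + (11 + 11*(1/14))**2)/19638 = (-44726 + (11 + 11/14)**2)*(1/19638) = (-44726 + (165/14)**2)*(1/19638) = (-44726 + 27225/196)*(1/19638) = -8739071/196*1/19638 = -8739071/3849048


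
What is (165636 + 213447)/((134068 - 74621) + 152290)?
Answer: 126361/70579 ≈ 1.7903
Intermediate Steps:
(165636 + 213447)/((134068 - 74621) + 152290) = 379083/(59447 + 152290) = 379083/211737 = 379083*(1/211737) = 126361/70579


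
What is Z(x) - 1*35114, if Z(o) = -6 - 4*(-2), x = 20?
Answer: -35112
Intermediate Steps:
Z(o) = 2 (Z(o) = -6 + 8 = 2)
Z(x) - 1*35114 = 2 - 1*35114 = 2 - 35114 = -35112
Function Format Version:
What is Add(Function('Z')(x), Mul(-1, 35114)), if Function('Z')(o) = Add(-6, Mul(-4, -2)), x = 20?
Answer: -35112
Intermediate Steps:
Function('Z')(o) = 2 (Function('Z')(o) = Add(-6, 8) = 2)
Add(Function('Z')(x), Mul(-1, 35114)) = Add(2, Mul(-1, 35114)) = Add(2, -35114) = -35112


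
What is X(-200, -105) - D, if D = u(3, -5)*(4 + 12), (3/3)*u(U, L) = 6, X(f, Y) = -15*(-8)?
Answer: 24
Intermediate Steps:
X(f, Y) = 120
u(U, L) = 6
D = 96 (D = 6*(4 + 12) = 6*16 = 96)
X(-200, -105) - D = 120 - 1*96 = 120 - 96 = 24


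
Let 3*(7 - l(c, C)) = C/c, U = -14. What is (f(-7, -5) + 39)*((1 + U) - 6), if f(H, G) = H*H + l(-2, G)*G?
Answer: -6517/6 ≈ -1086.2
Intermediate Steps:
l(c, C) = 7 - C/(3*c)
f(H, G) = H² + G*(7 + G/6) (f(H, G) = H*H + (7 - ⅓*G/(-2))*G = H² + (7 - ⅓*G*(-½))*G = H² + (7 + G/6)*G = H² + G*(7 + G/6))
(f(-7, -5) + 39)*((1 + U) - 6) = (((-7)² + 7*(-5) + (⅙)*(-5)²) + 39)*((1 - 14) - 6) = ((49 - 35 + (⅙)*25) + 39)*(-13 - 6) = ((49 - 35 + 25/6) + 39)*(-19) = (109/6 + 39)*(-19) = (343/6)*(-19) = -6517/6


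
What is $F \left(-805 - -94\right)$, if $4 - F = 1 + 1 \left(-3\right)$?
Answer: $-4266$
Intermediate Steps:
$F = 6$ ($F = 4 - \left(1 + 1 \left(-3\right)\right) = 4 - \left(1 - 3\right) = 4 - -2 = 4 + 2 = 6$)
$F \left(-805 - -94\right) = 6 \left(-805 - -94\right) = 6 \left(-805 + 94\right) = 6 \left(-711\right) = -4266$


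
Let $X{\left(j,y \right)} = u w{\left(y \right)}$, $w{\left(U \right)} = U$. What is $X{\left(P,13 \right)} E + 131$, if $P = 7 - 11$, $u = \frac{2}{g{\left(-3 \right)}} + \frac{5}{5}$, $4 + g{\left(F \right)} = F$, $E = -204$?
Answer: $- \frac{12343}{7} \approx -1763.3$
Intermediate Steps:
$g{\left(F \right)} = -4 + F$
$u = \frac{5}{7}$ ($u = \frac{2}{-4 - 3} + \frac{5}{5} = \frac{2}{-7} + 5 \cdot \frac{1}{5} = 2 \left(- \frac{1}{7}\right) + 1 = - \frac{2}{7} + 1 = \frac{5}{7} \approx 0.71429$)
$P = -4$
$X{\left(j,y \right)} = \frac{5 y}{7}$
$X{\left(P,13 \right)} E + 131 = \frac{5}{7} \cdot 13 \left(-204\right) + 131 = \frac{65}{7} \left(-204\right) + 131 = - \frac{13260}{7} + 131 = - \frac{12343}{7}$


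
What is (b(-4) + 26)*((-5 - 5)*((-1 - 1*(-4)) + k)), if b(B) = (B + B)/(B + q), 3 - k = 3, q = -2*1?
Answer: -820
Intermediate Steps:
q = -2
k = 0 (k = 3 - 1*3 = 3 - 3 = 0)
b(B) = 2*B/(-2 + B) (b(B) = (B + B)/(B - 2) = (2*B)/(-2 + B) = 2*B/(-2 + B))
(b(-4) + 26)*((-5 - 5)*((-1 - 1*(-4)) + k)) = (2*(-4)/(-2 - 4) + 26)*((-5 - 5)*((-1 - 1*(-4)) + 0)) = (2*(-4)/(-6) + 26)*(-10*((-1 + 4) + 0)) = (2*(-4)*(-⅙) + 26)*(-10*(3 + 0)) = (4/3 + 26)*(-10*3) = (82/3)*(-30) = -820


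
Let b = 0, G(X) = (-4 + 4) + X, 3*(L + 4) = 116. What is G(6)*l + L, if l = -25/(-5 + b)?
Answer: 194/3 ≈ 64.667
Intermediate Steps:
L = 104/3 (L = -4 + (⅓)*116 = -4 + 116/3 = 104/3 ≈ 34.667)
G(X) = X (G(X) = 0 + X = X)
l = 5 (l = -25/(-5 + 0) = -25/(-5) = -⅕*(-25) = 5)
G(6)*l + L = 6*5 + 104/3 = 30 + 104/3 = 194/3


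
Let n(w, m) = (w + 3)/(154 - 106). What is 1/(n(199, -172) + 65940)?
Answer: 24/1582661 ≈ 1.5164e-5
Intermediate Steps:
n(w, m) = 1/16 + w/48 (n(w, m) = (3 + w)/48 = (3 + w)*(1/48) = 1/16 + w/48)
1/(n(199, -172) + 65940) = 1/((1/16 + (1/48)*199) + 65940) = 1/((1/16 + 199/48) + 65940) = 1/(101/24 + 65940) = 1/(1582661/24) = 24/1582661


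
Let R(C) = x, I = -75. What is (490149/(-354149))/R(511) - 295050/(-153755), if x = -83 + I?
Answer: 473858443617/245812696006 ≈ 1.9277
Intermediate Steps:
x = -158 (x = -83 - 75 = -158)
R(C) = -158
(490149/(-354149))/R(511) - 295050/(-153755) = (490149/(-354149))/(-158) - 295050/(-153755) = (490149*(-1/354149))*(-1/158) - 295050*(-1/153755) = -490149/354149*(-1/158) + 8430/4393 = 490149/55955542 + 8430/4393 = 473858443617/245812696006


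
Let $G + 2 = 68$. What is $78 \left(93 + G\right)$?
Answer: $12402$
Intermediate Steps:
$G = 66$ ($G = -2 + 68 = 66$)
$78 \left(93 + G\right) = 78 \left(93 + 66\right) = 78 \cdot 159 = 12402$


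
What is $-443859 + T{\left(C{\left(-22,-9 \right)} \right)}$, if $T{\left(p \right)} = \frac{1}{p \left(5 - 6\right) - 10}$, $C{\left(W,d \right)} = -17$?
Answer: $- \frac{3107012}{7} \approx -4.4386 \cdot 10^{5}$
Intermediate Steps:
$T{\left(p \right)} = \frac{1}{-10 - p}$ ($T{\left(p \right)} = \frac{1}{p \left(5 - 6\right) - 10} = \frac{1}{p \left(-1\right) - 10} = \frac{1}{- p - 10} = \frac{1}{-10 - p}$)
$-443859 + T{\left(C{\left(-22,-9 \right)} \right)} = -443859 - \frac{1}{10 - 17} = -443859 - \frac{1}{-7} = -443859 - - \frac{1}{7} = -443859 + \frac{1}{7} = - \frac{3107012}{7}$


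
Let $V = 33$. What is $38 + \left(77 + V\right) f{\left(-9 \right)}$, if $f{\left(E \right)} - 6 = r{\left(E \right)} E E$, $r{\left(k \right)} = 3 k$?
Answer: $-239872$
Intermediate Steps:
$f{\left(E \right)} = 6 + 3 E^{3}$ ($f{\left(E \right)} = 6 + 3 E E E = 6 + 3 E^{2} E = 6 + 3 E^{3}$)
$38 + \left(77 + V\right) f{\left(-9 \right)} = 38 + \left(77 + 33\right) \left(6 + 3 \left(-9\right)^{3}\right) = 38 + 110 \left(6 + 3 \left(-729\right)\right) = 38 + 110 \left(6 - 2187\right) = 38 + 110 \left(-2181\right) = 38 - 239910 = -239872$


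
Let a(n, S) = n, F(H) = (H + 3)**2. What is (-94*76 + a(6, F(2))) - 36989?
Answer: -44127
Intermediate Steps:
F(H) = (3 + H)**2
(-94*76 + a(6, F(2))) - 36989 = (-94*76 + 6) - 36989 = (-7144 + 6) - 36989 = -7138 - 36989 = -44127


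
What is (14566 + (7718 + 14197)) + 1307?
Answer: 37788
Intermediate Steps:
(14566 + (7718 + 14197)) + 1307 = (14566 + 21915) + 1307 = 36481 + 1307 = 37788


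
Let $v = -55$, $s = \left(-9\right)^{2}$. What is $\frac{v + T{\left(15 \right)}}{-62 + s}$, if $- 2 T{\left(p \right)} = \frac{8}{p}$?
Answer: $- \frac{829}{285} \approx -2.9088$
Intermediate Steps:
$s = 81$
$T{\left(p \right)} = - \frac{4}{p}$ ($T{\left(p \right)} = - \frac{8 \frac{1}{p}}{2} = - \frac{4}{p}$)
$\frac{v + T{\left(15 \right)}}{-62 + s} = \frac{-55 - \frac{4}{15}}{-62 + 81} = \frac{-55 - \frac{4}{15}}{19} = \left(-55 - \frac{4}{15}\right) \frac{1}{19} = \left(- \frac{829}{15}\right) \frac{1}{19} = - \frac{829}{285}$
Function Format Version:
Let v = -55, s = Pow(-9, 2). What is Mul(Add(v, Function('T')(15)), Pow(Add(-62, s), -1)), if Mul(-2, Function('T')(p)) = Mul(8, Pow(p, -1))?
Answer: Rational(-829, 285) ≈ -2.9088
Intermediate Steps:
s = 81
Function('T')(p) = Mul(-4, Pow(p, -1)) (Function('T')(p) = Mul(Rational(-1, 2), Mul(8, Pow(p, -1))) = Mul(-4, Pow(p, -1)))
Mul(Add(v, Function('T')(15)), Pow(Add(-62, s), -1)) = Mul(Add(-55, Mul(-4, Pow(15, -1))), Pow(Add(-62, 81), -1)) = Mul(Add(-55, Mul(-4, Rational(1, 15))), Pow(19, -1)) = Mul(Add(-55, Rational(-4, 15)), Rational(1, 19)) = Mul(Rational(-829, 15), Rational(1, 19)) = Rational(-829, 285)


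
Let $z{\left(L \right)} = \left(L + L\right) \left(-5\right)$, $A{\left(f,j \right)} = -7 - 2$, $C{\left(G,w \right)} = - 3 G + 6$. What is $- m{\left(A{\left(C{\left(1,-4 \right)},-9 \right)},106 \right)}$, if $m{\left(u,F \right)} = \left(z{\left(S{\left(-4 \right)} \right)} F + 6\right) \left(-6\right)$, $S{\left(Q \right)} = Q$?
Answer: $25476$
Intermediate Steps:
$C{\left(G,w \right)} = 6 - 3 G$
$A{\left(f,j \right)} = -9$ ($A{\left(f,j \right)} = -7 - 2 = -9$)
$z{\left(L \right)} = - 10 L$ ($z{\left(L \right)} = 2 L \left(-5\right) = - 10 L$)
$m{\left(u,F \right)} = -36 - 240 F$ ($m{\left(u,F \right)} = \left(\left(-10\right) \left(-4\right) F + 6\right) \left(-6\right) = \left(40 F + 6\right) \left(-6\right) = \left(6 + 40 F\right) \left(-6\right) = -36 - 240 F$)
$- m{\left(A{\left(C{\left(1,-4 \right)},-9 \right)},106 \right)} = - (-36 - 25440) = \left(-1\right) \left(-25476\right) = 25476$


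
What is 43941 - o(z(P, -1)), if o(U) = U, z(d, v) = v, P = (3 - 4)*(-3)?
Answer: 43942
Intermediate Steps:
P = 3 (P = -1*(-3) = 3)
43941 - o(z(P, -1)) = 43941 - 1*(-1) = 43941 + 1 = 43942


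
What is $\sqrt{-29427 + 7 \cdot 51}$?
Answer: $3 i \sqrt{3230} \approx 170.5 i$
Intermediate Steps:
$\sqrt{-29427 + 7 \cdot 51} = \sqrt{-29427 + 357} = \sqrt{-29070} = 3 i \sqrt{3230}$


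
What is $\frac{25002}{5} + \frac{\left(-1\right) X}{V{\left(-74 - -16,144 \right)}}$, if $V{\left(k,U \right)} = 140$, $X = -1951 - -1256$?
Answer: $\frac{700751}{140} \approx 5005.4$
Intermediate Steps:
$X = -695$ ($X = -1951 + 1256 = -695$)
$\frac{25002}{5} + \frac{\left(-1\right) X}{V{\left(-74 - -16,144 \right)}} = \frac{25002}{5} + \frac{\left(-1\right) \left(-695\right)}{140} = 25002 \cdot \frac{1}{5} + 695 \cdot \frac{1}{140} = \frac{25002}{5} + \frac{139}{28} = \frac{700751}{140}$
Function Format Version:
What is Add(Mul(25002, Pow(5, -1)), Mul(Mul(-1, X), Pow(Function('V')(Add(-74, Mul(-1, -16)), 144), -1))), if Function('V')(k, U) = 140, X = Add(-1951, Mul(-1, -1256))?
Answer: Rational(700751, 140) ≈ 5005.4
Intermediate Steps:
X = -695 (X = Add(-1951, 1256) = -695)
Add(Mul(25002, Pow(5, -1)), Mul(Mul(-1, X), Pow(Function('V')(Add(-74, Mul(-1, -16)), 144), -1))) = Add(Mul(25002, Pow(5, -1)), Mul(Mul(-1, -695), Pow(140, -1))) = Add(Mul(25002, Rational(1, 5)), Mul(695, Rational(1, 140))) = Add(Rational(25002, 5), Rational(139, 28)) = Rational(700751, 140)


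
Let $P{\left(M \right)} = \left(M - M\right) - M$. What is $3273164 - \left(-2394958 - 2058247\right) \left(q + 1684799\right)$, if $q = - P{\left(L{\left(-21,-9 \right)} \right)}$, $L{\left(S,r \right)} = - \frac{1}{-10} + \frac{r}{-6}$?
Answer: $7502765729087$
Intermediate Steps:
$L{\left(S,r \right)} = \frac{1}{10} - \frac{r}{6}$ ($L{\left(S,r \right)} = \left(-1\right) \left(- \frac{1}{10}\right) + r \left(- \frac{1}{6}\right) = \frac{1}{10} - \frac{r}{6}$)
$P{\left(M \right)} = - M$ ($P{\left(M \right)} = 0 - M = - M$)
$q = \frac{8}{5}$ ($q = - \left(-1\right) \left(\frac{1}{10} - - \frac{3}{2}\right) = - \left(-1\right) \left(\frac{1}{10} + \frac{3}{2}\right) = - \frac{\left(-1\right) 8}{5} = \left(-1\right) \left(- \frac{8}{5}\right) = \frac{8}{5} \approx 1.6$)
$3273164 - \left(-2394958 - 2058247\right) \left(q + 1684799\right) = 3273164 - \left(-2394958 - 2058247\right) \left(\frac{8}{5} + 1684799\right) = 3273164 - \left(-4453205\right) \frac{8424003}{5} = 3273164 - -7502762455923 = 3273164 + 7502762455923 = 7502765729087$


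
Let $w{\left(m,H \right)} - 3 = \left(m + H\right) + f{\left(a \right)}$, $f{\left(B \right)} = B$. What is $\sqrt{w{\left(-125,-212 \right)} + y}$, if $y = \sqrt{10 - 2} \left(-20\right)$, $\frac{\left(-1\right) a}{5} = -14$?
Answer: $2 \sqrt{-66 - 10 \sqrt{2}} \approx 17.904 i$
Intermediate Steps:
$a = 70$ ($a = \left(-5\right) \left(-14\right) = 70$)
$w{\left(m,H \right)} = 73 + H + m$ ($w{\left(m,H \right)} = 3 + \left(\left(m + H\right) + 70\right) = 3 + \left(\left(H + m\right) + 70\right) = 3 + \left(70 + H + m\right) = 73 + H + m$)
$y = - 40 \sqrt{2}$ ($y = \sqrt{8} \left(-20\right) = 2 \sqrt{2} \left(-20\right) = - 40 \sqrt{2} \approx -56.569$)
$\sqrt{w{\left(-125,-212 \right)} + y} = \sqrt{\left(73 - 212 - 125\right) - 40 \sqrt{2}} = \sqrt{-264 - 40 \sqrt{2}}$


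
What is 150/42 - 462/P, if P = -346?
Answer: 5942/1211 ≈ 4.9067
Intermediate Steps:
150/42 - 462/P = 150/42 - 462/(-346) = 150*(1/42) - 462*(-1/346) = 25/7 + 231/173 = 5942/1211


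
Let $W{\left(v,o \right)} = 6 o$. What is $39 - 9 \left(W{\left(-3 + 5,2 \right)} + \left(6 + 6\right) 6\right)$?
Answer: $-717$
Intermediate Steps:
$39 - 9 \left(W{\left(-3 + 5,2 \right)} + \left(6 + 6\right) 6\right) = 39 - 9 \left(6 \cdot 2 + \left(6 + 6\right) 6\right) = 39 - 9 \left(12 + 12 \cdot 6\right) = 39 - 9 \left(12 + 72\right) = 39 - 756 = -717$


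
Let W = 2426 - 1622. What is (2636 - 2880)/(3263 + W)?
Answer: -244/4067 ≈ -0.059995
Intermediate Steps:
W = 804
(2636 - 2880)/(3263 + W) = (2636 - 2880)/(3263 + 804) = -244/4067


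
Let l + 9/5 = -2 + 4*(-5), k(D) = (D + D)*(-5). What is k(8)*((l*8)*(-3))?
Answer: -45696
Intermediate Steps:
k(D) = -10*D (k(D) = (2*D)*(-5) = -10*D)
l = -119/5 (l = -9/5 + (-2 + 4*(-5)) = -9/5 + (-2 - 20) = -9/5 - 22 = -119/5 ≈ -23.800)
k(8)*((l*8)*(-3)) = (-10*8)*(-119/5*8*(-3)) = -(-15232)*(-3) = -80*2856/5 = -45696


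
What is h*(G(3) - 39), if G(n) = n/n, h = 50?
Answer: -1900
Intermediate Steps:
G(n) = 1
h*(G(3) - 39) = 50*(1 - 39) = 50*(-38) = -1900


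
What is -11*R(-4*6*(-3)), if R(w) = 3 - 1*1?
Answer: -22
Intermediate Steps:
R(w) = 2 (R(w) = 3 - 1 = 2)
-11*R(-4*6*(-3)) = -11*2 = -22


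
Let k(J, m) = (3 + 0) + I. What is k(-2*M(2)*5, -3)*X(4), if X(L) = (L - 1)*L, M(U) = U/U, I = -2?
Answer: 12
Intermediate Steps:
M(U) = 1
k(J, m) = 1 (k(J, m) = (3 + 0) - 2 = 3 - 2 = 1)
X(L) = L*(-1 + L) (X(L) = (-1 + L)*L = L*(-1 + L))
k(-2*M(2)*5, -3)*X(4) = 1*(4*(-1 + 4)) = 1*(4*3) = 1*12 = 12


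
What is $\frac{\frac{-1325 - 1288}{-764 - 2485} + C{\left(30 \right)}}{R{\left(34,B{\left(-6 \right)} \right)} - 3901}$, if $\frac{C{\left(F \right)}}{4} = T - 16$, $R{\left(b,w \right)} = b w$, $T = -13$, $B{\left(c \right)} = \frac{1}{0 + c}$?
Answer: $\frac{124757}{4230920} \approx 0.029487$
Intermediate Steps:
$B{\left(c \right)} = \frac{1}{c}$
$C{\left(F \right)} = -116$ ($C{\left(F \right)} = 4 \left(-13 - 16\right) = 4 \left(-29\right) = -116$)
$\frac{\frac{-1325 - 1288}{-764 - 2485} + C{\left(30 \right)}}{R{\left(34,B{\left(-6 \right)} \right)} - 3901} = \frac{\frac{-1325 - 1288}{-764 - 2485} - 116}{\frac{34}{-6} - 3901} = \frac{- \frac{2613}{-3249} - 116}{34 \left(- \frac{1}{6}\right) - 3901} = \frac{\left(-2613\right) \left(- \frac{1}{3249}\right) - 116}{- \frac{17}{3} - 3901} = \frac{\frac{871}{1083} - 116}{- \frac{11720}{3}} = \left(- \frac{124757}{1083}\right) \left(- \frac{3}{11720}\right) = \frac{124757}{4230920}$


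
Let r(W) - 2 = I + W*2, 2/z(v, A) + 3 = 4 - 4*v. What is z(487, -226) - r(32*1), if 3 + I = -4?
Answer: -114875/1947 ≈ -59.001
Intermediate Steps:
I = -7 (I = -3 - 4 = -7)
z(v, A) = 2/(1 - 4*v) (z(v, A) = 2/(-3 + (4 - 4*v)) = 2/(1 - 4*v))
r(W) = -5 + 2*W (r(W) = 2 + (-7 + W*2) = 2 + (-7 + 2*W) = -5 + 2*W)
z(487, -226) - r(32*1) = -2/(-1 + 4*487) - (-5 + 2*(32*1)) = -2/(-1 + 1948) - (-5 + 2*32) = -2/1947 - (-5 + 64) = -2*1/1947 - 1*59 = -2/1947 - 59 = -114875/1947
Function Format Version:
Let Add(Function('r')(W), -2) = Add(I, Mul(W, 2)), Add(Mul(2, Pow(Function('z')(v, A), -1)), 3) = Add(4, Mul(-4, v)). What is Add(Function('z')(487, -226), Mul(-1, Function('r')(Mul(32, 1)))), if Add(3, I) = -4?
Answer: Rational(-114875, 1947) ≈ -59.001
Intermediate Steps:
I = -7 (I = Add(-3, -4) = -7)
Function('z')(v, A) = Mul(2, Pow(Add(1, Mul(-4, v)), -1)) (Function('z')(v, A) = Mul(2, Pow(Add(-3, Add(4, Mul(-4, v))), -1)) = Mul(2, Pow(Add(1, Mul(-4, v)), -1)))
Function('r')(W) = Add(-5, Mul(2, W)) (Function('r')(W) = Add(2, Add(-7, Mul(W, 2))) = Add(2, Add(-7, Mul(2, W))) = Add(-5, Mul(2, W)))
Add(Function('z')(487, -226), Mul(-1, Function('r')(Mul(32, 1)))) = Add(Mul(-2, Pow(Add(-1, Mul(4, 487)), -1)), Mul(-1, Add(-5, Mul(2, Mul(32, 1))))) = Add(Mul(-2, Pow(Add(-1, 1948), -1)), Mul(-1, Add(-5, Mul(2, 32)))) = Add(Mul(-2, Pow(1947, -1)), Mul(-1, Add(-5, 64))) = Add(Mul(-2, Rational(1, 1947)), Mul(-1, 59)) = Add(Rational(-2, 1947), -59) = Rational(-114875, 1947)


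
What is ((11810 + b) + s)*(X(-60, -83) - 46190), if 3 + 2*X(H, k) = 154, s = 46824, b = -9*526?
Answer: -2485571550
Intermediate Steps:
b = -4734
X(H, k) = 151/2 (X(H, k) = -3/2 + (½)*154 = -3/2 + 77 = 151/2)
((11810 + b) + s)*(X(-60, -83) - 46190) = ((11810 - 4734) + 46824)*(151/2 - 46190) = (7076 + 46824)*(-92229/2) = 53900*(-92229/2) = -2485571550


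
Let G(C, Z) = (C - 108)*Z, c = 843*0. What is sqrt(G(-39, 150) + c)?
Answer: 105*I*sqrt(2) ≈ 148.49*I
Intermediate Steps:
c = 0
G(C, Z) = Z*(-108 + C) (G(C, Z) = (-108 + C)*Z = Z*(-108 + C))
sqrt(G(-39, 150) + c) = sqrt(150*(-108 - 39) + 0) = sqrt(150*(-147) + 0) = sqrt(-22050 + 0) = sqrt(-22050) = 105*I*sqrt(2)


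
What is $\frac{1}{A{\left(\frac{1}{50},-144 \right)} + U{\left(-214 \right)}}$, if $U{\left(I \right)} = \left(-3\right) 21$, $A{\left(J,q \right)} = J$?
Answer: $- \frac{50}{3149} \approx -0.015878$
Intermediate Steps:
$U{\left(I \right)} = -63$
$\frac{1}{A{\left(\frac{1}{50},-144 \right)} + U{\left(-214 \right)}} = \frac{1}{\frac{1}{50} - 63} = \frac{1}{- \frac{3149}{50}} = - \frac{50}{3149}$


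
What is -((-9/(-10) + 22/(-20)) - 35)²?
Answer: -30976/25 ≈ -1239.0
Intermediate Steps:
-((-9/(-10) + 22/(-20)) - 35)² = -((-9*(-⅒) + 22*(-1/20)) - 35)² = -((9/10 - 11/10) - 35)² = -(-⅕ - 35)² = -(-176/5)² = -1*30976/25 = -30976/25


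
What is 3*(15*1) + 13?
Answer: 58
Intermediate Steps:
3*(15*1) + 13 = 3*15 + 13 = 45 + 13 = 58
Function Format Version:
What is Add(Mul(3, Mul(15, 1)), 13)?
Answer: 58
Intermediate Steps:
Add(Mul(3, Mul(15, 1)), 13) = Add(Mul(3, 15), 13) = Add(45, 13) = 58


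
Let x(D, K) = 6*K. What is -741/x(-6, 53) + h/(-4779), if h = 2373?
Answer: -477317/168858 ≈ -2.8267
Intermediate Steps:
-741/x(-6, 53) + h/(-4779) = -741/(6*53) + 2373/(-4779) = -741/318 + 2373*(-1/4779) = -741*1/318 - 791/1593 = -247/106 - 791/1593 = -477317/168858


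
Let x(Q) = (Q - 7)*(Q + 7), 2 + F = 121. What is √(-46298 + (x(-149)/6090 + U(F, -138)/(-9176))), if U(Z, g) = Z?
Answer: I*√1003938555226426330/4656820 ≈ 215.16*I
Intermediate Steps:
F = 119 (F = -2 + 121 = 119)
x(Q) = (-7 + Q)*(7 + Q)
√(-46298 + (x(-149)/6090 + U(F, -138)/(-9176))) = √(-46298 + ((-49 + (-149)²)/6090 + 119/(-9176))) = √(-46298 + ((-49 + 22201)*(1/6090) + 119*(-1/9176))) = √(-46298 + (22152*(1/6090) - 119/9176)) = √(-46298 + (3692/1015 - 119/9176)) = √(-46298 + 33757007/9313640) = √(-431169147713/9313640) = I*√1003938555226426330/4656820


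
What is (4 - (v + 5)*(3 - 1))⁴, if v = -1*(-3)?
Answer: 20736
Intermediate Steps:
v = 3
(4 - (v + 5)*(3 - 1))⁴ = (4 - (3 + 5)*(3 - 1))⁴ = (4 - 8*2)⁴ = (4 - 1*16)⁴ = (4 - 16)⁴ = (-12)⁴ = 20736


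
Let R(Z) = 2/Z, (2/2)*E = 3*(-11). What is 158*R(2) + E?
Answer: 125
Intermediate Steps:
E = -33 (E = 3*(-11) = -33)
158*R(2) + E = 158*(2/2) - 33 = 158*(2*(½)) - 33 = 158*1 - 33 = 158 - 33 = 125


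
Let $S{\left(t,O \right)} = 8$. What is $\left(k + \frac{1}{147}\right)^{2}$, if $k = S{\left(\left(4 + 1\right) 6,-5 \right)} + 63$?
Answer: $\frac{108951844}{21609} \approx 5042.0$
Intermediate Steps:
$k = 71$ ($k = 8 + 63 = 71$)
$\left(k + \frac{1}{147}\right)^{2} = \left(71 + \frac{1}{147}\right)^{2} = \left(\frac{10438}{147}\right)^{2} = \frac{108951844}{21609}$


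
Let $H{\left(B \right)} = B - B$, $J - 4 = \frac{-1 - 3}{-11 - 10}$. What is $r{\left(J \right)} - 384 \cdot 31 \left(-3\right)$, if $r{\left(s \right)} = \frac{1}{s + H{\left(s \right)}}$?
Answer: $\frac{3142677}{88} \approx 35712.0$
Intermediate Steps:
$J = \frac{88}{21}$ ($J = 4 + \frac{-1 - 3}{-11 - 10} = 4 - \frac{4}{-21} = 4 - - \frac{4}{21} = 4 + \frac{4}{21} = \frac{88}{21} \approx 4.1905$)
$H{\left(B \right)} = 0$
$r{\left(s \right)} = \frac{1}{s}$ ($r{\left(s \right)} = \frac{1}{s + 0} = \frac{1}{s}$)
$r{\left(J \right)} - 384 \cdot 31 \left(-3\right) = \frac{1}{\frac{88}{21}} - 384 \cdot 31 \left(-3\right) = \frac{21}{88} - -35712 = \frac{21}{88} + 35712 = \frac{3142677}{88}$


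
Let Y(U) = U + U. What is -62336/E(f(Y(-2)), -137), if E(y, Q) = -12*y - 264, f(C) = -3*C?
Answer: 7792/51 ≈ 152.78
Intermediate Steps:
Y(U) = 2*U
E(y, Q) = -264 - 12*y
-62336/E(f(Y(-2)), -137) = -62336/(-264 - (-36)*2*(-2)) = -62336/(-264 - (-36)*(-4)) = -62336/(-264 - 12*12) = -62336/(-264 - 144) = -62336/(-408) = -62336*(-1/408) = 7792/51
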